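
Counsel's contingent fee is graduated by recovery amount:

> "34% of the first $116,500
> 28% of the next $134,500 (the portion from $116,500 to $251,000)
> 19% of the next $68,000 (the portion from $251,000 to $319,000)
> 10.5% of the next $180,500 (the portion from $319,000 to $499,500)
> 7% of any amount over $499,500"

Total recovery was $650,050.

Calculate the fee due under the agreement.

$119,681.00

First $116,500 at 34% = $39,610.00
Next $134,500 at 28% = $37,660.00
Next $68,000 at 19% = $12,920.00
Next $180,500 at 10.5% = $18,952.50
Remaining $150,550 at 7% = $10,538.50
Fee: $39,610.00 + $37,660.00 + $12,920.00 + $18,952.50 + $10,538.50 = $119,681.00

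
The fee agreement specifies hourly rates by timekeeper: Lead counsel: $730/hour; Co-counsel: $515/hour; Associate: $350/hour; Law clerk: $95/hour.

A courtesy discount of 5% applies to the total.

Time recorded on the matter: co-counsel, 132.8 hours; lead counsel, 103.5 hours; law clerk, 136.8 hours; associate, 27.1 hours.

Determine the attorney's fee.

Lead counsel: 103.5 × $730 = $75,555.00
Co-counsel: 132.8 × $515 = $68,392.00
Associate: 27.1 × $350 = $9,485.00
Law clerk: 136.8 × $95 = $12,996.00
Subtotal: $166,428.00
Less 5% discount: −$8,321.40
Total: $166,428.00 − $8,321.40 = $158,106.60

$158,106.60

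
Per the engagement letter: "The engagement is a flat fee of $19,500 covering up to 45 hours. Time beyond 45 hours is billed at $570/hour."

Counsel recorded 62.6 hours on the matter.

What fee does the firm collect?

$29,532.00

Flat fee: $19,500.00
Excess hours: 62.6 − 45 = 17.6
Overrun: 17.6 × $570 = $10,032.00
Total: $19,500.00 + $10,032.00 = $29,532.00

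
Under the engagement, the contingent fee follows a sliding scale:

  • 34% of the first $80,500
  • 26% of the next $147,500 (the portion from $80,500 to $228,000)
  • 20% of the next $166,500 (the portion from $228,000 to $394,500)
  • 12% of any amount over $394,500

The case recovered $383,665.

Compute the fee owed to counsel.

First $80,500 at 34% = $27,370.00
Next $147,500 at 26% = $38,350.00
Remaining $155,665 at 20% = $31,133.00
Fee: $27,370.00 + $38,350.00 + $31,133.00 = $96,853.00

$96,853.00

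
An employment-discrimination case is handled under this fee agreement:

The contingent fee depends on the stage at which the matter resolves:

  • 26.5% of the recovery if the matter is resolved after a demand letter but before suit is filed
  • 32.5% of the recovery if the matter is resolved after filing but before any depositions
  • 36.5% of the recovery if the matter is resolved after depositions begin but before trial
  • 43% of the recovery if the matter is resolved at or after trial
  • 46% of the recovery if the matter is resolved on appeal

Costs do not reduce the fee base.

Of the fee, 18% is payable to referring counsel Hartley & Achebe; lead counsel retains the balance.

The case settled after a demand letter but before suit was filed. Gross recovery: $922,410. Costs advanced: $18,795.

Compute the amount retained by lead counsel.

$200,439.69

Fee base is the gross recovery, $922,410; costs are reimbursed separately.
The matter settled after a demand letter but before suit was filed, so the 26.5% rate applies.
$922,410 × 26.5% = $244,438.65
Referral share: 18% of $244,438.65 = $43,998.96; lead counsel retains $244,438.65 − $43,998.96 = $200,439.69.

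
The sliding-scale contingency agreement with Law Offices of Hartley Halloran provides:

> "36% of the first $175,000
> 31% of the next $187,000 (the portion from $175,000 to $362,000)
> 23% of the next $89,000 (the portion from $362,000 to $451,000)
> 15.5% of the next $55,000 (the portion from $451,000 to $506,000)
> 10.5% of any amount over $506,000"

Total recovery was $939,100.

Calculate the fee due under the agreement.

First $175,000 at 36% = $63,000.00
Next $187,000 at 31% = $57,970.00
Next $89,000 at 23% = $20,470.00
Next $55,000 at 15.5% = $8,525.00
Remaining $433,100 at 10.5% = $45,475.50
Fee: $63,000.00 + $57,970.00 + $20,470.00 + $8,525.00 + $45,475.50 = $195,440.50

$195,440.50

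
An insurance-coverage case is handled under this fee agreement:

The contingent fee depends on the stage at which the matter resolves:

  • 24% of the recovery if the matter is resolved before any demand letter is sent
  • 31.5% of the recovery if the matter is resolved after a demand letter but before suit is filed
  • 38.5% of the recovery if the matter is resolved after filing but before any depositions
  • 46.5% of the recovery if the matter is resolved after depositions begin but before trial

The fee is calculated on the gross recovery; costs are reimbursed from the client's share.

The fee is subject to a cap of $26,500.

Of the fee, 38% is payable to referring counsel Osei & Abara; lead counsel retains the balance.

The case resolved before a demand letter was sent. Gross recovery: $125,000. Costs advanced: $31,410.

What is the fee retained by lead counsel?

$16,430.00

Fee base is the gross recovery, $125,000; costs are reimbursed separately.
The matter resolved before a demand letter was sent, so the 24% rate applies.
$125,000 × 24% = $30,000.00
$30,000.00 exceeds the $26,500 cap, so the fee is capped at $26,500.00.
Referral share: 38% of $26,500.00 = $10,070.00; lead counsel retains $26,500.00 − $10,070.00 = $16,430.00.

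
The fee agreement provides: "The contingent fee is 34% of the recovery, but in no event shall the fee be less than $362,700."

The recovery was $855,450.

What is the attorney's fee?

$362,700.00

34% of $855,450 = $290,853.00
That is below the $362,700 minimum, so the minimum applies.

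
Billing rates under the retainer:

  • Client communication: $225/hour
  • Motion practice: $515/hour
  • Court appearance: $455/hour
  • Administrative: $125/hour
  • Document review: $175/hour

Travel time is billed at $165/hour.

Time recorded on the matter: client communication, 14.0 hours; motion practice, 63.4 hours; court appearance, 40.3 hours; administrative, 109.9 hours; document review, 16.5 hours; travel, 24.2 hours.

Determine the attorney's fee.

Client communication: 14.0 × $225 = $3,150.00
Motion practice: 63.4 × $515 = $32,651.00
Court appearance: 40.3 × $455 = $18,336.50
Administrative: 109.9 × $125 = $13,737.50
Document review: 16.5 × $175 = $2,887.50
Subtotal: $3,150.00 + $32,651.00 + $18,336.50 + $13,737.50 + $2,887.50 = $70,762.50
Travel: 24.2 × $165 = $3,993.00
Total: $70,762.50 + $3,993.00 = $74,755.50

$74,755.50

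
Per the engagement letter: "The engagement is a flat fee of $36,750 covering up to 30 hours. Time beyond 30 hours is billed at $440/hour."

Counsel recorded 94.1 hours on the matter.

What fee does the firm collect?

$64,954.00

Flat fee: $36,750.00
Excess hours: 94.1 − 30 = 64.1
Overrun: 64.1 × $440 = $28,204.00
Total: $36,750.00 + $28,204.00 = $64,954.00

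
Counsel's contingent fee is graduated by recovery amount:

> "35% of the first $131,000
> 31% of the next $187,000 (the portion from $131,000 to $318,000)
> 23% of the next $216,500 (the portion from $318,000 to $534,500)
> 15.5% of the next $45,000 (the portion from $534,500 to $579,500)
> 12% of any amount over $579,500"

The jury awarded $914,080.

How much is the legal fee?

First $131,000 at 35% = $45,850.00
Next $187,000 at 31% = $57,970.00
Next $216,500 at 23% = $49,795.00
Next $45,000 at 15.5% = $6,975.00
Remaining $334,580 at 12% = $40,149.60
Fee: $45,850.00 + $57,970.00 + $49,795.00 + $6,975.00 + $40,149.60 = $200,739.60

$200,739.60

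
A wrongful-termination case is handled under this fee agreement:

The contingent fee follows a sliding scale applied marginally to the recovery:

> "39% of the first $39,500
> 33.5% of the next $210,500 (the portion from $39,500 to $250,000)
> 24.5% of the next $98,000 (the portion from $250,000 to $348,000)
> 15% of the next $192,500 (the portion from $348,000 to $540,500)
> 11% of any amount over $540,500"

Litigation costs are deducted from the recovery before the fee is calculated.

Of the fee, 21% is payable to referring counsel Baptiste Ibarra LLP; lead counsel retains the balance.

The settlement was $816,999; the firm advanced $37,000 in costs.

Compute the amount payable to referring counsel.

Fee base (net of costs): $816,999 − $37,000 = $779,999
First $39,500 at 39% = $15,405.00
Next $210,500 at 33.5% = $70,517.50
Next $98,000 at 24.5% = $24,010.00
Next $192,500 at 15% = $28,875.00
Remaining $239,499 at 11% = $26,344.89
Fee: $15,405.00 + $70,517.50 + $24,010.00 + $28,875.00 + $26,344.89 = $165,152.39
Referral share: 21% of $165,152.39 = $34,682.00; lead counsel retains $165,152.39 − $34,682.00 = $130,470.39.

$34,682.00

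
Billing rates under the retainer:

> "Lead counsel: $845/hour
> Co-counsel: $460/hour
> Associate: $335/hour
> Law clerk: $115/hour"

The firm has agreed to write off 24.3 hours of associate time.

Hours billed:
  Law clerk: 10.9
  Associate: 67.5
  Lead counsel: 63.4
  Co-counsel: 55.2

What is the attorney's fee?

Lead counsel: 63.4 × $845 = $53,573.00
Co-counsel: 55.2 × $460 = $25,392.00
Associate: 67.5 × $335 = $22,612.50
Law clerk: 10.9 × $115 = $1,253.50
Subtotal: $102,831.00
Write-off: 24.3 × $335 = $8,140.50
Total: $102,831.00 − $8,140.50 = $94,690.50

$94,690.50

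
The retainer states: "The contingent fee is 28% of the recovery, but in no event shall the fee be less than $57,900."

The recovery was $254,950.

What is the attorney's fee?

$71,386.00

28% of $254,950 = $71,386.00
That exceeds the $57,900 minimum.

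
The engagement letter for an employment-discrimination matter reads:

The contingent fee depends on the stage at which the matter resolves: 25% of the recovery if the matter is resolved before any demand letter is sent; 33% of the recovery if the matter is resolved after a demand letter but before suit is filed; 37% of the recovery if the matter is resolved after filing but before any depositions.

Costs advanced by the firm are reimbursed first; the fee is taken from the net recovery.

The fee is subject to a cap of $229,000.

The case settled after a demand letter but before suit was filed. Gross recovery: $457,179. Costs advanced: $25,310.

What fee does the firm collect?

$142,516.77

Fee base (net of costs): $457,179 − $25,310 = $431,869
The matter settled after a demand letter but before suit was filed, so the 33% rate applies.
$431,869 × 33% = $142,516.77
$142,516.77 is under the $229,000 cap.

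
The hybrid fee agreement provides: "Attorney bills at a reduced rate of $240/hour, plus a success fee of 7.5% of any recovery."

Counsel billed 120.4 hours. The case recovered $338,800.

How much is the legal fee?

Hourly: 120.4 × $240 = $28,896.00
Success fee: 7.5% of $338,800 = $25,410.00
Total: $28,896.00 + $25,410.00 = $54,306.00

$54,306.00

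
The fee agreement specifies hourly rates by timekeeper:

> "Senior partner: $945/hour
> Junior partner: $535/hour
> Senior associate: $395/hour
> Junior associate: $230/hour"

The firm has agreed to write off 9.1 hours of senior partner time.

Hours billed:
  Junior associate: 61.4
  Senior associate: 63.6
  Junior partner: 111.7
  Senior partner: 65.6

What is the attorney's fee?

$152,396.00

Senior partner: 65.6 × $945 = $61,992.00
Junior partner: 111.7 × $535 = $59,759.50
Senior associate: 63.6 × $395 = $25,122.00
Junior associate: 61.4 × $230 = $14,122.00
Subtotal: $160,995.50
Write-off: 9.1 × $945 = $8,599.50
Total: $160,995.50 − $8,599.50 = $152,396.00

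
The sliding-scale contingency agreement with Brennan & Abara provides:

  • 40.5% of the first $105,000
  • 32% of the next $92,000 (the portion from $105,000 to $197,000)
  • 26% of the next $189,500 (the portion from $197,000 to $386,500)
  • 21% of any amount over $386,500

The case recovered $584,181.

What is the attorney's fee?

$162,748.01

First $105,000 at 40.5% = $42,525.00
Next $92,000 at 32% = $29,440.00
Next $189,500 at 26% = $49,270.00
Remaining $197,681 at 21% = $41,513.01
Fee: $42,525.00 + $29,440.00 + $49,270.00 + $41,513.01 = $162,748.01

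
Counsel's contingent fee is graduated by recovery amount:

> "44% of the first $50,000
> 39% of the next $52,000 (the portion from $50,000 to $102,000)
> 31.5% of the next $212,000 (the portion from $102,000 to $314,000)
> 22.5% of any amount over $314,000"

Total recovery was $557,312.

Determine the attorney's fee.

First $50,000 at 44% = $22,000.00
Next $52,000 at 39% = $20,280.00
Next $212,000 at 31.5% = $66,780.00
Remaining $243,312 at 22.5% = $54,745.20
Fee: $22,000.00 + $20,280.00 + $66,780.00 + $54,745.20 = $163,805.20

$163,805.20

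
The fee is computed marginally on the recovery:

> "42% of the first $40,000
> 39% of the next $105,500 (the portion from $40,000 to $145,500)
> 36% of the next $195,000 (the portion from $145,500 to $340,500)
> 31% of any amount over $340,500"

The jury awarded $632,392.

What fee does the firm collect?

$218,631.52

First $40,000 at 42% = $16,800.00
Next $105,500 at 39% = $41,145.00
Next $195,000 at 36% = $70,200.00
Remaining $291,892 at 31% = $90,486.52
Fee: $16,800.00 + $41,145.00 + $70,200.00 + $90,486.52 = $218,631.52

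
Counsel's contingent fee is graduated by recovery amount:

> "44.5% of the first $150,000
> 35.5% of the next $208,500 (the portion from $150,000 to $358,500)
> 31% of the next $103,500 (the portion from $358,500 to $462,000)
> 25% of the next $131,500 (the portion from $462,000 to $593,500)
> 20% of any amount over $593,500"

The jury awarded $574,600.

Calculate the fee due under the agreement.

$201,002.50

First $150,000 at 44.5% = $66,750.00
Next $208,500 at 35.5% = $74,017.50
Next $103,500 at 31% = $32,085.00
Remaining $112,600 at 25% = $28,150.00
Fee: $66,750.00 + $74,017.50 + $32,085.00 + $28,150.00 = $201,002.50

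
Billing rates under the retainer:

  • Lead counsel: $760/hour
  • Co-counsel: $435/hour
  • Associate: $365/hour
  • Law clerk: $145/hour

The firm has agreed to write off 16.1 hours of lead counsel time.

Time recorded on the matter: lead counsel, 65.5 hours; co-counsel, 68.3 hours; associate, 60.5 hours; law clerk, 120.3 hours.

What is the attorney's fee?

Lead counsel: 65.5 × $760 = $49,780.00
Co-counsel: 68.3 × $435 = $29,710.50
Associate: 60.5 × $365 = $22,082.50
Law clerk: 120.3 × $145 = $17,443.50
Subtotal: $119,016.50
Write-off: 16.1 × $760 = $12,236.00
Total: $119,016.50 − $12,236.00 = $106,780.50

$106,780.50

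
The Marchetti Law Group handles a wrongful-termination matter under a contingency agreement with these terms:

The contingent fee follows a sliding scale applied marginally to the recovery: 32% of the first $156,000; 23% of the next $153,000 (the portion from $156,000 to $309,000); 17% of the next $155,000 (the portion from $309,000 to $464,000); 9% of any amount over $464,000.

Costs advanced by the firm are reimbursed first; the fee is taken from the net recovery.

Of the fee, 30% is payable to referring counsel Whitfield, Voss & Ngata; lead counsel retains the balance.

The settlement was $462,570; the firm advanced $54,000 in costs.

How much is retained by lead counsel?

Fee base (net of costs): $462,570 − $54,000 = $408,570
First $156,000 at 32% = $49,920.00
Next $153,000 at 23% = $35,190.00
Remaining $99,570 at 17% = $16,926.90
Fee: $49,920.00 + $35,190.00 + $16,926.90 = $102,036.90
Referral share: 30% of $102,036.90 = $30,611.07; lead counsel retains $102,036.90 − $30,611.07 = $71,425.83.

$71,425.83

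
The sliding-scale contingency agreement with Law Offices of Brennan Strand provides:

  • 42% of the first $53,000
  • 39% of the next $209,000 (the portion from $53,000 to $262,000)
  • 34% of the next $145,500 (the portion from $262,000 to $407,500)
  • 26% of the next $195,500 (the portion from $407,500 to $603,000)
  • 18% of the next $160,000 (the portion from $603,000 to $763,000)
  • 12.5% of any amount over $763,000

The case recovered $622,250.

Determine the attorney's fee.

$207,535.00

First $53,000 at 42% = $22,260.00
Next $209,000 at 39% = $81,510.00
Next $145,500 at 34% = $49,470.00
Next $195,500 at 26% = $50,830.00
Remaining $19,250 at 18% = $3,465.00
Fee: $22,260.00 + $81,510.00 + $49,470.00 + $50,830.00 + $3,465.00 = $207,535.00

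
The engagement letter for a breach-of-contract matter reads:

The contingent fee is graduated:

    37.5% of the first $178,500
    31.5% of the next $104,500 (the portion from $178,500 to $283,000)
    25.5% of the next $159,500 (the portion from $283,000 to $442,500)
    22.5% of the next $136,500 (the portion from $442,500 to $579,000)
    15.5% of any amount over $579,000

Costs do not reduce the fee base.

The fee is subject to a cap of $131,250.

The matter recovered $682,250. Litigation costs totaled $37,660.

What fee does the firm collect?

Fee base is the gross recovery, $682,250; costs are reimbursed separately.
First $178,500 at 37.5% = $66,937.50
Next $104,500 at 31.5% = $32,917.50
Next $159,500 at 25.5% = $40,672.50
Next $136,500 at 22.5% = $30,712.50
Remaining $103,250 at 15.5% = $16,003.75
Fee: $66,937.50 + $32,917.50 + $40,672.50 + $30,712.50 + $16,003.75 = $187,243.75
$187,243.75 exceeds the $131,250 cap, so the fee is capped at $131,250.00.

$131,250.00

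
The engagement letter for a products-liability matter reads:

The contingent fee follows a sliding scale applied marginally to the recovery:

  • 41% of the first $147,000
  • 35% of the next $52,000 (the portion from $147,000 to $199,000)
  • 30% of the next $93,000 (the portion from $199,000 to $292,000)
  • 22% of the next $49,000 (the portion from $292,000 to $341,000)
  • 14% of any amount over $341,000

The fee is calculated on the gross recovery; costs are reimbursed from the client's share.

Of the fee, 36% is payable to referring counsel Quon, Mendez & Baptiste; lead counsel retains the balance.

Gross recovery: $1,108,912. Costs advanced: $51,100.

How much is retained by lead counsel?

Fee base is the gross recovery, $1,108,912; costs are reimbursed separately.
First $147,000 at 41% = $60,270.00
Next $52,000 at 35% = $18,200.00
Next $93,000 at 30% = $27,900.00
Next $49,000 at 22% = $10,780.00
Remaining $767,912 at 14% = $107,507.68
Fee: $60,270.00 + $18,200.00 + $27,900.00 + $10,780.00 + $107,507.68 = $224,657.68
Referral share: 36% of $224,657.68 = $80,876.76; lead counsel retains $224,657.68 − $80,876.76 = $143,780.92.

$143,780.92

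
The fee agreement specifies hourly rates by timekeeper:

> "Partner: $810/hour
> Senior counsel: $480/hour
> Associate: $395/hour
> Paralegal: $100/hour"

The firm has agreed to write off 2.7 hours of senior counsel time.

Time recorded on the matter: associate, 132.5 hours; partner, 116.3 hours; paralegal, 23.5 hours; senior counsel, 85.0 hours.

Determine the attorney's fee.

Partner: 116.3 × $810 = $94,203.00
Senior counsel: 85.0 × $480 = $40,800.00
Associate: 132.5 × $395 = $52,337.50
Paralegal: 23.5 × $100 = $2,350.00
Subtotal: $189,690.50
Write-off: 2.7 × $480 = $1,296.00
Total: $189,690.50 − $1,296.00 = $188,394.50

$188,394.50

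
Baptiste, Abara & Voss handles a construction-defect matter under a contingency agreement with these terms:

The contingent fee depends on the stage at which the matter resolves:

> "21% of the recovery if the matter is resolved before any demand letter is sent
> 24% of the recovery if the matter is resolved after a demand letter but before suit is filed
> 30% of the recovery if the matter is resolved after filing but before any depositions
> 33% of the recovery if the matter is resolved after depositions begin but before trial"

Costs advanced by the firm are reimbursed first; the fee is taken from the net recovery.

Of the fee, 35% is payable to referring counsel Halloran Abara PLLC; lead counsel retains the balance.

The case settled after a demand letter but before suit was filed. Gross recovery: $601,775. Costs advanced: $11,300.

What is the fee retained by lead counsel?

Fee base (net of costs): $601,775 − $11,300 = $590,475
The matter settled after a demand letter but before suit was filed, so the 24% rate applies.
$590,475 × 24% = $141,714.00
Referral share: 35% of $141,714.00 = $49,599.90; lead counsel retains $141,714.00 − $49,599.90 = $92,114.10.

$92,114.10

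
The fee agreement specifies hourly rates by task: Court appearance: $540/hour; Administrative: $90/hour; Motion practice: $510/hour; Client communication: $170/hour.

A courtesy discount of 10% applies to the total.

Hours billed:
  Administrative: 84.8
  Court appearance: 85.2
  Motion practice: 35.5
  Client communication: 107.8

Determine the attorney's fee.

$81,063.90

Court appearance: 85.2 × $540 = $46,008.00
Administrative: 84.8 × $90 = $7,632.00
Motion practice: 35.5 × $510 = $18,105.00
Client communication: 107.8 × $170 = $18,326.00
Subtotal: $90,071.00
Less 10% discount: −$9,007.10
Total: $90,071.00 − $9,007.10 = $81,063.90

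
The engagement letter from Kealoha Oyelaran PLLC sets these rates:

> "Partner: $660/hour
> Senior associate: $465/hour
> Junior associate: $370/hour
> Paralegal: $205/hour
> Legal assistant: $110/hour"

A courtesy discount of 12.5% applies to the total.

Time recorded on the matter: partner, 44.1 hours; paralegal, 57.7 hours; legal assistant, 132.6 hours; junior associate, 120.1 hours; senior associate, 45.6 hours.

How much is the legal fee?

$106,016.31

Partner: 44.1 × $660 = $29,106.00
Senior associate: 45.6 × $465 = $21,204.00
Junior associate: 120.1 × $370 = $44,437.00
Paralegal: 57.7 × $205 = $11,828.50
Legal assistant: 132.6 × $110 = $14,586.00
Subtotal: $121,161.50
Less 12.5% discount: −$15,145.19
Total: $121,161.50 − $15,145.19 = $106,016.31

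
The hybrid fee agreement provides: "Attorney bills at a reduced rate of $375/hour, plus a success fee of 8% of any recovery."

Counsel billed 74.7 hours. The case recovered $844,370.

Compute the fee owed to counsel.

Hourly: 74.7 × $375 = $28,012.50
Success fee: 8% of $844,370 = $67,549.60
Total: $28,012.50 + $67,549.60 = $95,562.10

$95,562.10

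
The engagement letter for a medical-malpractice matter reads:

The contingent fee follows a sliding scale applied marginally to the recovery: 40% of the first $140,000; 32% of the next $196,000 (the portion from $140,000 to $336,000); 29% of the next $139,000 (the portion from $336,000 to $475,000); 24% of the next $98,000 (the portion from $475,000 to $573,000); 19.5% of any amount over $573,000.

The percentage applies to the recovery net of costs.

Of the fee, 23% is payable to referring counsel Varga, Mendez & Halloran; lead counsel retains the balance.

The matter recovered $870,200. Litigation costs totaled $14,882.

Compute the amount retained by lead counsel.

$182,953.55

Fee base (net of costs): $870,200 − $14,882 = $855,318
First $140,000 at 40% = $56,000.00
Next $196,000 at 32% = $62,720.00
Next $139,000 at 29% = $40,310.00
Next $98,000 at 24% = $23,520.00
Remaining $282,318 at 19.5% = $55,052.01
Fee: $56,000.00 + $62,720.00 + $40,310.00 + $23,520.00 + $55,052.01 = $237,602.01
Referral share: 23% of $237,602.01 = $54,648.46; lead counsel retains $237,602.01 − $54,648.46 = $182,953.55.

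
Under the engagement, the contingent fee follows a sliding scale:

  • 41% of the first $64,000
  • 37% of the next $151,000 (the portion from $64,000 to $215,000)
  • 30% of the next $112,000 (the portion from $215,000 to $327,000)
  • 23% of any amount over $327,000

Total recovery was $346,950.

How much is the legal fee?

First $64,000 at 41% = $26,240.00
Next $151,000 at 37% = $55,870.00
Next $112,000 at 30% = $33,600.00
Remaining $19,950 at 23% = $4,588.50
Fee: $26,240.00 + $55,870.00 + $33,600.00 + $4,588.50 = $120,298.50

$120,298.50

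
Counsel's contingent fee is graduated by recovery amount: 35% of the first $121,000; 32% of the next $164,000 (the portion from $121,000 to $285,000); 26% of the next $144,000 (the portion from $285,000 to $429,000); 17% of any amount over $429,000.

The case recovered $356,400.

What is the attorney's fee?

First $121,000 at 35% = $42,350.00
Next $164,000 at 32% = $52,480.00
Remaining $71,400 at 26% = $18,564.00
Fee: $42,350.00 + $52,480.00 + $18,564.00 = $113,394.00

$113,394.00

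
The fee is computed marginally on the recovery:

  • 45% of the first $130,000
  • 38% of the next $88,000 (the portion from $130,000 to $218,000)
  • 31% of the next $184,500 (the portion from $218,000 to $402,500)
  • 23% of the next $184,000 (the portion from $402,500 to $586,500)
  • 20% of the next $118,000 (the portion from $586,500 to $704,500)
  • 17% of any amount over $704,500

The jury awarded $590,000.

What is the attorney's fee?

First $130,000 at 45% = $58,500.00
Next $88,000 at 38% = $33,440.00
Next $184,500 at 31% = $57,195.00
Next $184,000 at 23% = $42,320.00
Remaining $3,500 at 20% = $700.00
Fee: $58,500.00 + $33,440.00 + $57,195.00 + $42,320.00 + $700.00 = $192,155.00

$192,155.00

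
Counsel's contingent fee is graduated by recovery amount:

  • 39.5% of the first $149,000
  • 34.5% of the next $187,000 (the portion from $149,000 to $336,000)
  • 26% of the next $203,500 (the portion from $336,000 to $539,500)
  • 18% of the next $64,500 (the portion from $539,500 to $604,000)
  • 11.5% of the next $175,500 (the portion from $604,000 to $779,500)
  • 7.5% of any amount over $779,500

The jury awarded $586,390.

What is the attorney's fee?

$184,720.20

First $149,000 at 39.5% = $58,855.00
Next $187,000 at 34.5% = $64,515.00
Next $203,500 at 26% = $52,910.00
Remaining $46,890 at 18% = $8,440.20
Fee: $58,855.00 + $64,515.00 + $52,910.00 + $8,440.20 = $184,720.20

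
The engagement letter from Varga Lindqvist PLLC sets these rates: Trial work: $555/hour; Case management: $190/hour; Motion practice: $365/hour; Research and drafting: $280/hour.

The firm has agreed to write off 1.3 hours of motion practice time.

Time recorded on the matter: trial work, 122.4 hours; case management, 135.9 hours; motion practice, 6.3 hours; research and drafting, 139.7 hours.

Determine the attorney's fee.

Trial work: 122.4 × $555 = $67,932.00
Case management: 135.9 × $190 = $25,821.00
Motion practice: 6.3 × $365 = $2,299.50
Research and drafting: 139.7 × $280 = $39,116.00
Subtotal: $135,168.50
Write-off: 1.3 × $365 = $474.50
Total: $135,168.50 − $474.50 = $134,694.00

$134,694.00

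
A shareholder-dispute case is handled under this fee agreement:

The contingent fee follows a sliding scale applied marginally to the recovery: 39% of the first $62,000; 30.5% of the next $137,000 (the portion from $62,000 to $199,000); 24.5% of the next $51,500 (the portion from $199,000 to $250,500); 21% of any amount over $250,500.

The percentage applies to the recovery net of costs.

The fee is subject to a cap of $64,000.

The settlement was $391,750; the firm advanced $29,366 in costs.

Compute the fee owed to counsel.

$64,000.00

Fee base (net of costs): $391,750 − $29,366 = $362,384
First $62,000 at 39% = $24,180.00
Next $137,000 at 30.5% = $41,785.00
Next $51,500 at 24.5% = $12,617.50
Remaining $111,884 at 21% = $23,495.64
Fee: $24,180.00 + $41,785.00 + $12,617.50 + $23,495.64 = $102,078.14
$102,078.14 exceeds the $64,000 cap, so the fee is capped at $64,000.00.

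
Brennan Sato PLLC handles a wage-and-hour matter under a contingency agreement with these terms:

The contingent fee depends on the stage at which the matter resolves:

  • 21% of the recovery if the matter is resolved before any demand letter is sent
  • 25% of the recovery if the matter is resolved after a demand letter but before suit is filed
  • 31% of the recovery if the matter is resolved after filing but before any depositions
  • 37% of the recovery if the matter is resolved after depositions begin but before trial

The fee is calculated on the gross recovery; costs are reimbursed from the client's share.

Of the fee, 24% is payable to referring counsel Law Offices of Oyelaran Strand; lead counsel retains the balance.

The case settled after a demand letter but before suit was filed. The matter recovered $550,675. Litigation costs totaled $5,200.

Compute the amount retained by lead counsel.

Fee base is the gross recovery, $550,675; costs are reimbursed separately.
The matter settled after a demand letter but before suit was filed, so the 25% rate applies.
$550,675 × 25% = $137,668.75
Referral share: 24% of $137,668.75 = $33,040.50; lead counsel retains $137,668.75 − $33,040.50 = $104,628.25.

$104,628.25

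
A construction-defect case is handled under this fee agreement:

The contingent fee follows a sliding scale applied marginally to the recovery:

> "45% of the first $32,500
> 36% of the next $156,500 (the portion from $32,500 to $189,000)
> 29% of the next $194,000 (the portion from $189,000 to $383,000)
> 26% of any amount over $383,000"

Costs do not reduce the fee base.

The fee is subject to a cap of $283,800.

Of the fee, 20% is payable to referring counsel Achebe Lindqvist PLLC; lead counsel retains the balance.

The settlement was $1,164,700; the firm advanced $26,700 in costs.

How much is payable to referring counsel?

Fee base is the gross recovery, $1,164,700; costs are reimbursed separately.
First $32,500 at 45% = $14,625.00
Next $156,500 at 36% = $56,340.00
Next $194,000 at 29% = $56,260.00
Remaining $781,700 at 26% = $203,242.00
Fee: $14,625.00 + $56,340.00 + $56,260.00 + $203,242.00 = $330,467.00
$330,467.00 exceeds the $283,800 cap, so the fee is capped at $283,800.00.
Referral share: 20% of $283,800.00 = $56,760.00; lead counsel retains $283,800.00 − $56,760.00 = $227,040.00.

$56,760.00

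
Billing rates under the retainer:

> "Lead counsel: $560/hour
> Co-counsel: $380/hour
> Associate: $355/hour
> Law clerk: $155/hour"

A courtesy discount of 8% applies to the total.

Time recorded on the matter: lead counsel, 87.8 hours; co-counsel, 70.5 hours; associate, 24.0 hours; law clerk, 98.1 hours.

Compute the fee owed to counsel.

$91,708.82

Lead counsel: 87.8 × $560 = $49,168.00
Co-counsel: 70.5 × $380 = $26,790.00
Associate: 24.0 × $355 = $8,520.00
Law clerk: 98.1 × $155 = $15,205.50
Subtotal: $99,683.50
Less 8% discount: −$7,974.68
Total: $99,683.50 − $7,974.68 = $91,708.82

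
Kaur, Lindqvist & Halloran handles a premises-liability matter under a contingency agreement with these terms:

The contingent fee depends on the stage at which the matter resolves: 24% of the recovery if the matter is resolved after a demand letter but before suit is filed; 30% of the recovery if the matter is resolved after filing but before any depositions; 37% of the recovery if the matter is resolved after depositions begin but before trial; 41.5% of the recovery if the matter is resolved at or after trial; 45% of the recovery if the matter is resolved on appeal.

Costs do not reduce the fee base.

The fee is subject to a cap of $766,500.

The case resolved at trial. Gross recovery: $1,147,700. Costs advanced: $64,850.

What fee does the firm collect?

Fee base is the gross recovery, $1,147,700; costs are reimbursed separately.
The matter resolved at trial, so the 41.5% rate applies.
$1,147,700 × 41.5% = $476,295.50
$476,295.50 is under the $766,500 cap.

$476,295.50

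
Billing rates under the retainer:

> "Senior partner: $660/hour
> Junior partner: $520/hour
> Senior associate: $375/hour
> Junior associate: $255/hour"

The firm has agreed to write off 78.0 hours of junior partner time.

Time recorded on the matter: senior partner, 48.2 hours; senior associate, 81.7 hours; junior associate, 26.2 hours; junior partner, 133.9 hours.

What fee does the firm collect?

Senior partner: 48.2 × $660 = $31,812.00
Junior partner: 133.9 × $520 = $69,628.00
Senior associate: 81.7 × $375 = $30,637.50
Junior associate: 26.2 × $255 = $6,681.00
Subtotal: $138,758.50
Write-off: 78.0 × $520 = $40,560.00
Total: $138,758.50 − $40,560.00 = $98,198.50

$98,198.50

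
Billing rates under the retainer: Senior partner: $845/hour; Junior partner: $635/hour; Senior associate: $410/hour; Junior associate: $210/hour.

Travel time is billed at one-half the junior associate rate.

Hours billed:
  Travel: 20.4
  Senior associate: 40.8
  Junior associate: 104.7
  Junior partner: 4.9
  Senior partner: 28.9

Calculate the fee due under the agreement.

Senior partner: 28.9 × $845 = $24,420.50
Junior partner: 4.9 × $635 = $3,111.50
Senior associate: 40.8 × $410 = $16,728.00
Junior associate: 104.7 × $210 = $21,987.00
Subtotal: $24,420.50 + $3,111.50 + $16,728.00 + $21,987.00 = $66,247.00
Travel: 20.4 × ($210 ÷ 2) = 20.4 × $105.00 = $2,142.00
Total: $66,247.00 + $2,142.00 = $68,389.00

$68,389.00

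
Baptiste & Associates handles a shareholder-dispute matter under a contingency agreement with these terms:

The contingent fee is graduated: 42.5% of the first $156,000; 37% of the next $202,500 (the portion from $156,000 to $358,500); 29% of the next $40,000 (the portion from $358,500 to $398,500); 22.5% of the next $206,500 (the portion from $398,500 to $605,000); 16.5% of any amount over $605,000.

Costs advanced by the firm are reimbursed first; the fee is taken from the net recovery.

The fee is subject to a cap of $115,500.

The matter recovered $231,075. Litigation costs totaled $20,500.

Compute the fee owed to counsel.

Fee base (net of costs): $231,075 − $20,500 = $210,575
First $156,000 at 42.5% = $66,300.00
Remaining $54,575 at 37% = $20,192.75
Fee: $66,300.00 + $20,192.75 = $86,492.75
$86,492.75 is under the $115,500 cap.

$86,492.75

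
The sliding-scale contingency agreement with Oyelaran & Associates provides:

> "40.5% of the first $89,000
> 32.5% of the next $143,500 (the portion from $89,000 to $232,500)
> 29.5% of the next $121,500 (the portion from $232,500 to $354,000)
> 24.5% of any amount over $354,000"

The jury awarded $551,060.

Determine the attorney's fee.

First $89,000 at 40.5% = $36,045.00
Next $143,500 at 32.5% = $46,637.50
Next $121,500 at 29.5% = $35,842.50
Remaining $197,060 at 24.5% = $48,279.70
Fee: $36,045.00 + $46,637.50 + $35,842.50 + $48,279.70 = $166,804.70

$166,804.70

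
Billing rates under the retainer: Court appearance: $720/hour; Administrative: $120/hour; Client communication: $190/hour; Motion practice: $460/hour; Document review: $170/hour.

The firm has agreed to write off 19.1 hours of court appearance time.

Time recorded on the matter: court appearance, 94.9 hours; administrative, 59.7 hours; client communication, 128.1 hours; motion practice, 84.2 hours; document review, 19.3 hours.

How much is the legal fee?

Court appearance: 94.9 × $720 = $68,328.00
Administrative: 59.7 × $120 = $7,164.00
Client communication: 128.1 × $190 = $24,339.00
Motion practice: 84.2 × $460 = $38,732.00
Document review: 19.3 × $170 = $3,281.00
Subtotal: $141,844.00
Write-off: 19.1 × $720 = $13,752.00
Total: $141,844.00 − $13,752.00 = $128,092.00

$128,092.00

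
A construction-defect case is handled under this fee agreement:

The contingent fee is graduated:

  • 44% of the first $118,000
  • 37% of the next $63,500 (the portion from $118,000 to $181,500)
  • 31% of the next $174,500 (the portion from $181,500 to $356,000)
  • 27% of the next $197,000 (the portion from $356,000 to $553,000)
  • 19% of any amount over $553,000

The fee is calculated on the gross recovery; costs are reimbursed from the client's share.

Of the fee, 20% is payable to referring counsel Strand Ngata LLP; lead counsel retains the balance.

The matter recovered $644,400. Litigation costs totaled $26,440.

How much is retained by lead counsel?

$160,052.80

Fee base is the gross recovery, $644,400; costs are reimbursed separately.
First $118,000 at 44% = $51,920.00
Next $63,500 at 37% = $23,495.00
Next $174,500 at 31% = $54,095.00
Next $197,000 at 27% = $53,190.00
Remaining $91,400 at 19% = $17,366.00
Fee: $51,920.00 + $23,495.00 + $54,095.00 + $53,190.00 + $17,366.00 = $200,066.00
Referral share: 20% of $200,066.00 = $40,013.20; lead counsel retains $200,066.00 − $40,013.20 = $160,052.80.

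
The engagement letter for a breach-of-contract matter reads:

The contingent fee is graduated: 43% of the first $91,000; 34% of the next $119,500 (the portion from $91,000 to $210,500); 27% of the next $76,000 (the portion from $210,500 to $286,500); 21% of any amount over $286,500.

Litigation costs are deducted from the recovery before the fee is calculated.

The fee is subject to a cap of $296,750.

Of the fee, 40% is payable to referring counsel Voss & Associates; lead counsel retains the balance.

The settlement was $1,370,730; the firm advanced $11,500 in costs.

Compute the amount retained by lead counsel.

Fee base (net of costs): $1,370,730 − $11,500 = $1,359,230
First $91,000 at 43% = $39,130.00
Next $119,500 at 34% = $40,630.00
Next $76,000 at 27% = $20,520.00
Remaining $1,072,730 at 21% = $225,273.30
Fee: $39,130.00 + $40,630.00 + $20,520.00 + $225,273.30 = $325,553.30
$325,553.30 exceeds the $296,750 cap, so the fee is capped at $296,750.00.
Referral share: 40% of $296,750.00 = $118,700.00; lead counsel retains $296,750.00 − $118,700.00 = $178,050.00.

$178,050.00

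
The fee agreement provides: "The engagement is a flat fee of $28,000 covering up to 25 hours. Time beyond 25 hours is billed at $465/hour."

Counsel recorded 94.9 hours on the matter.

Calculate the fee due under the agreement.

$60,503.50

Flat fee: $28,000.00
Excess hours: 94.9 − 25 = 69.9
Overrun: 69.9 × $465 = $32,503.50
Total: $28,000.00 + $32,503.50 = $60,503.50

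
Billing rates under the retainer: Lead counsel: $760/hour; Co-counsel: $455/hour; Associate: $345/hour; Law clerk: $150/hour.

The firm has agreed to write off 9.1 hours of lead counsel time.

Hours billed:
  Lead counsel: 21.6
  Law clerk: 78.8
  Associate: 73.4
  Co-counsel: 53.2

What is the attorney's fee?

Lead counsel: 21.6 × $760 = $16,416.00
Co-counsel: 53.2 × $455 = $24,206.00
Associate: 73.4 × $345 = $25,323.00
Law clerk: 78.8 × $150 = $11,820.00
Subtotal: $77,765.00
Write-off: 9.1 × $760 = $6,916.00
Total: $77,765.00 − $6,916.00 = $70,849.00

$70,849.00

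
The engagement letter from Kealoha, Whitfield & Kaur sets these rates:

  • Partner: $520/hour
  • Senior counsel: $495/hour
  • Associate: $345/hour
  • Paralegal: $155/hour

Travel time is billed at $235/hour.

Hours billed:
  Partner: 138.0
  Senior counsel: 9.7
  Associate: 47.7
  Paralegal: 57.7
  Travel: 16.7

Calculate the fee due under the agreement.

$105,886.00

Partner: 138.0 × $520 = $71,760.00
Senior counsel: 9.7 × $495 = $4,801.50
Associate: 47.7 × $345 = $16,456.50
Paralegal: 57.7 × $155 = $8,943.50
Subtotal: $71,760.00 + $4,801.50 + $16,456.50 + $8,943.50 = $101,961.50
Travel: 16.7 × $235 = $3,924.50
Total: $101,961.50 + $3,924.50 = $105,886.00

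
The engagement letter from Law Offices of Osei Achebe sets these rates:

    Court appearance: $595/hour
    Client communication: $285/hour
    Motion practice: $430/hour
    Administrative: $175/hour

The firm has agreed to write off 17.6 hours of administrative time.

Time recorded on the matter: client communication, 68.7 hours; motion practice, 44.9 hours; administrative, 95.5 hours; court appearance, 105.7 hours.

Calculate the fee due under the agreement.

Court appearance: 105.7 × $595 = $62,891.50
Client communication: 68.7 × $285 = $19,579.50
Motion practice: 44.9 × $430 = $19,307.00
Administrative: 95.5 × $175 = $16,712.50
Subtotal: $118,490.50
Write-off: 17.6 × $175 = $3,080.00
Total: $118,490.50 − $3,080.00 = $115,410.50

$115,410.50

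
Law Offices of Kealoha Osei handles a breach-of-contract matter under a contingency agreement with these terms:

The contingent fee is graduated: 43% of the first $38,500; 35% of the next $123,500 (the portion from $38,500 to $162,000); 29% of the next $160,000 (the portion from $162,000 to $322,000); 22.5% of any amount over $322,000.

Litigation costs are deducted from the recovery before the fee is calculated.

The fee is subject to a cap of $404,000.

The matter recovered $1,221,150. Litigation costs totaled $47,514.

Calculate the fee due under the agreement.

Fee base (net of costs): $1,221,150 − $47,514 = $1,173,636
First $38,500 at 43% = $16,555.00
Next $123,500 at 35% = $43,225.00
Next $160,000 at 29% = $46,400.00
Remaining $851,636 at 22.5% = $191,618.10
Fee: $16,555.00 + $43,225.00 + $46,400.00 + $191,618.10 = $297,798.10
$297,798.10 is under the $404,000 cap.

$297,798.10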